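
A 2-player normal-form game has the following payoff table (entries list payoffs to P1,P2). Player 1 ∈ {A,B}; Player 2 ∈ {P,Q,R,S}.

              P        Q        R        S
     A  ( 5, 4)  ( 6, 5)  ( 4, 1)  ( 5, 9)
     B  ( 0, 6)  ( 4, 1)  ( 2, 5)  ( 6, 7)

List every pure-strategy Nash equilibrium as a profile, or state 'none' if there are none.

NE set: (B,S)

(A,P): not NE [P2→S gives 9>4]
(A,Q): not NE [P2→S gives 9>5]
(A,R): not NE [P2→S gives 9>1]
(A,S): not NE [P1→B gives 6>5]
(B,P): not NE [P1→A gives 5>0; P2→S gives 7>6]
(B,Q): not NE [P1→A gives 6>4; P2→S gives 7>1]
(B,R): not NE [P1→A gives 4>2; P2→S gives 7>5]
(B,S): NE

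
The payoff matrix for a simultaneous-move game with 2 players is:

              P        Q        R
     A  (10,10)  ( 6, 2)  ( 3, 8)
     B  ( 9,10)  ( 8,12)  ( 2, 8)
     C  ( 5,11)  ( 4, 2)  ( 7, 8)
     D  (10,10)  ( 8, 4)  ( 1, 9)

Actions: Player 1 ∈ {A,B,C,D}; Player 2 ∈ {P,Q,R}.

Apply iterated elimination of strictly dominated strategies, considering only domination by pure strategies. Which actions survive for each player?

P2 drop R (P beats it: A:10>8 B:10>8 C:11>8 D:10>9)
P1 drop C (A beats it: P:10>5 Q:6>4)
P1→{A,B,D} P2→{P,Q}

Survivors P1:{A,B,D} P2:{P,Q}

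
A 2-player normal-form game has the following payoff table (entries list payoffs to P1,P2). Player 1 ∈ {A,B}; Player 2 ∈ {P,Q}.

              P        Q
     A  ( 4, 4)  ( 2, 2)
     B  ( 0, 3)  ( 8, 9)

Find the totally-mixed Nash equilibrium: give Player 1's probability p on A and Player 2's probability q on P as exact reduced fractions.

p=3/4, q=3/5

P1 indiff ⇒ q·4+(1-q)·2 = q·0+(1-q)·8 ⇒ q(4) = (1-q)(6) ⇒ q = 3/5
P2 indiff ⇒ p·4+(1-p)·3 = p·2+(1-p)·9 ⇒ p(2) = (1-p)(6) ⇒ p = 3/4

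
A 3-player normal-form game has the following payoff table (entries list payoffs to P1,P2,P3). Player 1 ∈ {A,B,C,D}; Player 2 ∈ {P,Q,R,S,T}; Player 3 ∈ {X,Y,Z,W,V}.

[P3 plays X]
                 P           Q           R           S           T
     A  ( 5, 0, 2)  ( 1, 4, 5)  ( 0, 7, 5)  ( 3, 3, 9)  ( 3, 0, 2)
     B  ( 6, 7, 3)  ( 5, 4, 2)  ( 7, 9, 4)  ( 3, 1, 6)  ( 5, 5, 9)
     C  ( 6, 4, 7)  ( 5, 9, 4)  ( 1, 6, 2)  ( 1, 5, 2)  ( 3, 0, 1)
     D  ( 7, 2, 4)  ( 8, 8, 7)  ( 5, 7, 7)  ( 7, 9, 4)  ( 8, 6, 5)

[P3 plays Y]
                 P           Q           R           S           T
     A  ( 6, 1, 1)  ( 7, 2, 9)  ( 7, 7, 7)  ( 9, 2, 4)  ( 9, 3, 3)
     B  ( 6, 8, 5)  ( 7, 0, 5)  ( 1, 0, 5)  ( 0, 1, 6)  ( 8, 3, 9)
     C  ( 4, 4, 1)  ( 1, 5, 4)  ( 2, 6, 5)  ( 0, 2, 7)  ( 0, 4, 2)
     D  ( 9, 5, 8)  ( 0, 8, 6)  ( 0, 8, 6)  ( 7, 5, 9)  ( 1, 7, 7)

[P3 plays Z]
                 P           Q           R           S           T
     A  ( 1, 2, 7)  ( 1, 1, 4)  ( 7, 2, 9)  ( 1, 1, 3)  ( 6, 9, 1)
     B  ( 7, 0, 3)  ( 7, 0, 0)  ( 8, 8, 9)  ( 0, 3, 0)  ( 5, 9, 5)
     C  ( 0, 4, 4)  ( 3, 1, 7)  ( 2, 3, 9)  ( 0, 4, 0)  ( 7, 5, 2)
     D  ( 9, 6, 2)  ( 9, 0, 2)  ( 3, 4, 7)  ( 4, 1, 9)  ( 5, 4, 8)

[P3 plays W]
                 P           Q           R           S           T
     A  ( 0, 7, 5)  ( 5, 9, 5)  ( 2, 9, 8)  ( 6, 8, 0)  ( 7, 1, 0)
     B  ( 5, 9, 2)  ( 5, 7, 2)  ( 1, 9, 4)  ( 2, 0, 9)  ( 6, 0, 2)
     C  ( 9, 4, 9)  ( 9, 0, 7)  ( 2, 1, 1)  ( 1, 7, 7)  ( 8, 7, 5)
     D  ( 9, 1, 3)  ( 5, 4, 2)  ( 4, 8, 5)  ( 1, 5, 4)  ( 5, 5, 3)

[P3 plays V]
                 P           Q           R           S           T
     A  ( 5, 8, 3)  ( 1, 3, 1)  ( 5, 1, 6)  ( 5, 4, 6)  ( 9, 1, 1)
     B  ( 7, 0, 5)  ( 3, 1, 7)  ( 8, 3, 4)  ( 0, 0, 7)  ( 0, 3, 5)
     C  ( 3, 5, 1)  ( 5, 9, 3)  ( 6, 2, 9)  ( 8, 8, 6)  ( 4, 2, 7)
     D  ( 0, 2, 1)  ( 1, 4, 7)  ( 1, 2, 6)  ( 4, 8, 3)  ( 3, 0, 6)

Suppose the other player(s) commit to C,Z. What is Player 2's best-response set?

u_2(P vs C,Z) = 4
u_2(Q vs C,Z) = 1
u_2(R vs C,Z) = 3
u_2(S vs C,Z) = 4
u_2(T vs C,Z) = 5
max payoff 5 at {T}

BR_2 = {T}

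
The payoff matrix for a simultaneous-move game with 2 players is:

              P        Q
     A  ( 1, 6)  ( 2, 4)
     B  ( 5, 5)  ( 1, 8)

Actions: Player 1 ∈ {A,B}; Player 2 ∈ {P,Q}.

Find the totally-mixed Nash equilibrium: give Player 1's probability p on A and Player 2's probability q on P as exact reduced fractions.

(p,q) = (3/5, 1/5)

P1 indiff ⇒ q·1+(1-q)·2 = q·5+(1-q)·1 ⇒ q(-4) = (1-q)(-1) ⇒ q = 1/5
P2 indiff ⇒ p·6+(1-p)·5 = p·4+(1-p)·8 ⇒ p(2) = (1-p)(3) ⇒ p = 3/5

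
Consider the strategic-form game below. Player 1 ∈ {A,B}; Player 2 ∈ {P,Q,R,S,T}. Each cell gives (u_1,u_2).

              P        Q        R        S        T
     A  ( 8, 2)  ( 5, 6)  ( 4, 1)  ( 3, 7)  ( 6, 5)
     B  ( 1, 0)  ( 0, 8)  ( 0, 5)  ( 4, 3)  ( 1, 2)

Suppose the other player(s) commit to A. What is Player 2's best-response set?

u_2(P vs A) = 2
u_2(Q vs A) = 6
u_2(R vs A) = 1
u_2(S vs A) = 7
u_2(T vs A) = 5
max payoff 7 at {S}

BR_2 = {S}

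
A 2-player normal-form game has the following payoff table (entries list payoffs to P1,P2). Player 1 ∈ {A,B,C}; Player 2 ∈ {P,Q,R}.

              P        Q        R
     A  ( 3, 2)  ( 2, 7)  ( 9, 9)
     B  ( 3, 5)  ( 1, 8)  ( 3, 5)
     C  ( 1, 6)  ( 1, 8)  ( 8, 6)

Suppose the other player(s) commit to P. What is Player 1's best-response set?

u_1(A vs P) = 3
u_1(B vs P) = 3
u_1(C vs P) = 1
max payoff 3 at {A,B}

argmax u_1 = {A,B}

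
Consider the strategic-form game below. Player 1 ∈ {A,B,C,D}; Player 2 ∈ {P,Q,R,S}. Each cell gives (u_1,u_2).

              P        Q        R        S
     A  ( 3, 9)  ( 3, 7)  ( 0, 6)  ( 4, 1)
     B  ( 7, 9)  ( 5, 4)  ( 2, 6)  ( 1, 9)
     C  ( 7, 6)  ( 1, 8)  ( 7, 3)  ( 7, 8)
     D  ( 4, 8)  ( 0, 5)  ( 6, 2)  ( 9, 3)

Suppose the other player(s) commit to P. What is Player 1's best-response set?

u_1(A vs P) = 3
u_1(B vs P) = 7
u_1(C vs P) = 7
u_1(D vs P) = 4
max payoff 7 at {B,C}

argmax u_1 = {B,C}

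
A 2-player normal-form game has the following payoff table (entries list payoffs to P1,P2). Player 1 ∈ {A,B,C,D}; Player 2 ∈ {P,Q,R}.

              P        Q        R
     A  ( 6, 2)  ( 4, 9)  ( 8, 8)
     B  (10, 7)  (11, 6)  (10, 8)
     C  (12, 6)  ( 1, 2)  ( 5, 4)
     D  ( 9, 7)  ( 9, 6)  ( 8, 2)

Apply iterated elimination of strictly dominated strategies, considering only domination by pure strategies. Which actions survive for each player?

IESDS → P1:{B,C} P2:{P,R}

P1 drop A (B beats it: P:10>6 Q:11>4 R:10>8)
P1 drop D (B beats it: P:10>9 Q:11>9 R:10>8)
P2 drop Q (P beats it: B:7>6 C:6>2)
P1→{B,C} P2→{P,R}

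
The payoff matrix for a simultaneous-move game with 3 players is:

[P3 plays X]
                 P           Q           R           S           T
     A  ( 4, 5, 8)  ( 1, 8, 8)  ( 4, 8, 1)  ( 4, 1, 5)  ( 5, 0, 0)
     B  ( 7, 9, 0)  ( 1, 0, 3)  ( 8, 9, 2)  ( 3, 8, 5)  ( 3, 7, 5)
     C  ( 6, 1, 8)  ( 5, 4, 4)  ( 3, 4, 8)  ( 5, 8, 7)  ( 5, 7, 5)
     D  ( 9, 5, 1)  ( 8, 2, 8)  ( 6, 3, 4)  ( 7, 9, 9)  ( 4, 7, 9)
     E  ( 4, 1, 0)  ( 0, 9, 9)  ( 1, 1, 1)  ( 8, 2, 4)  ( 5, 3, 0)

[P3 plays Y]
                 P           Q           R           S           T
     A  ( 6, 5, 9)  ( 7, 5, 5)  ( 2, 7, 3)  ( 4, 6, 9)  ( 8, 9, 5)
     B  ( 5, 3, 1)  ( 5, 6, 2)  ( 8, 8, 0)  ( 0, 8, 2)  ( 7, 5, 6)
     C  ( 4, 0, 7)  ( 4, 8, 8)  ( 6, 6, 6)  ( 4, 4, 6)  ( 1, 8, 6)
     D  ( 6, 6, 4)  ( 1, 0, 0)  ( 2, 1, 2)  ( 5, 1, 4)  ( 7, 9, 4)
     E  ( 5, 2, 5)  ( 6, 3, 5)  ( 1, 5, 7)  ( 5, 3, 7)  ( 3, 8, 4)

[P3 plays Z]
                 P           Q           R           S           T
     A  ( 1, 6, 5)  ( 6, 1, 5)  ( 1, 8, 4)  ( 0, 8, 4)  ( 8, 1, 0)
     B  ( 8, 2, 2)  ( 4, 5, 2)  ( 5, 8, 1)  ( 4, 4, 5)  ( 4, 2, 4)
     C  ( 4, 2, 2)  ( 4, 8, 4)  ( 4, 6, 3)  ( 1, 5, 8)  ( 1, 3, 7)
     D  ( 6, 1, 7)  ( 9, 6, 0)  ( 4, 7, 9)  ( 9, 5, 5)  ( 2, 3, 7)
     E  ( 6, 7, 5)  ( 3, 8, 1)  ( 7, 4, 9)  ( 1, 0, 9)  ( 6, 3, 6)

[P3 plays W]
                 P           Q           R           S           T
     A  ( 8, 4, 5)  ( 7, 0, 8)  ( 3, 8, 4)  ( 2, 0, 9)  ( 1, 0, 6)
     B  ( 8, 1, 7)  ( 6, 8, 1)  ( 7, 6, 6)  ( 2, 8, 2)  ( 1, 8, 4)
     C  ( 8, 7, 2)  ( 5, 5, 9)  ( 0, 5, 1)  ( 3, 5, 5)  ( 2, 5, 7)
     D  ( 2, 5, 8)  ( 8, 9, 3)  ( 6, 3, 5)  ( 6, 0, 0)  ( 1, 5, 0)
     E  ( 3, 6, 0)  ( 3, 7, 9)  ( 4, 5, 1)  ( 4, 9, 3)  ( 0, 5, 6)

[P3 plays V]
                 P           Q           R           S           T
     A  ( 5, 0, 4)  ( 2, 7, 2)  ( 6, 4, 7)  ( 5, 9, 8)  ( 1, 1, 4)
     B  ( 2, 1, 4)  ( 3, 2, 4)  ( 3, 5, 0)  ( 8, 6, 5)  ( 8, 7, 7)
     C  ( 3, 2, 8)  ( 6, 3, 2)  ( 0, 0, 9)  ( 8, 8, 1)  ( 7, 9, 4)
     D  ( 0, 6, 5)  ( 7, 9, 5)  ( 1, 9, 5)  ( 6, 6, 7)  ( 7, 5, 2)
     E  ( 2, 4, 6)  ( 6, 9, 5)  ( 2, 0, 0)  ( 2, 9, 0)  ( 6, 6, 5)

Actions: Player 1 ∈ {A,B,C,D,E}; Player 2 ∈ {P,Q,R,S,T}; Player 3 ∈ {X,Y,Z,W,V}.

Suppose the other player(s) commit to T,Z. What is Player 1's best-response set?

argmax u_1 = {A}

u_1(A vs T,Z) = 8
u_1(B vs T,Z) = 4
u_1(C vs T,Z) = 1
u_1(D vs T,Z) = 2
u_1(E vs T,Z) = 6
max payoff 8 at {A}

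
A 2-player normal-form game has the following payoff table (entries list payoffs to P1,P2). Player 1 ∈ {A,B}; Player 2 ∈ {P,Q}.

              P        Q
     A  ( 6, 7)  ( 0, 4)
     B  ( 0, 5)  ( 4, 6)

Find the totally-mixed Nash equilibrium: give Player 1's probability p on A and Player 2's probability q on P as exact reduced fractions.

P1 mixes 1/4 on A; P2 mixes 2/5 on P

P1 indiff ⇒ q·6+(1-q)·0 = q·0+(1-q)·4 ⇒ q(6) = (1-q)(4) ⇒ q = 2/5
P2 indiff ⇒ p·7+(1-p)·5 = p·4+(1-p)·6 ⇒ p(3) = (1-p)(1) ⇒ p = 1/4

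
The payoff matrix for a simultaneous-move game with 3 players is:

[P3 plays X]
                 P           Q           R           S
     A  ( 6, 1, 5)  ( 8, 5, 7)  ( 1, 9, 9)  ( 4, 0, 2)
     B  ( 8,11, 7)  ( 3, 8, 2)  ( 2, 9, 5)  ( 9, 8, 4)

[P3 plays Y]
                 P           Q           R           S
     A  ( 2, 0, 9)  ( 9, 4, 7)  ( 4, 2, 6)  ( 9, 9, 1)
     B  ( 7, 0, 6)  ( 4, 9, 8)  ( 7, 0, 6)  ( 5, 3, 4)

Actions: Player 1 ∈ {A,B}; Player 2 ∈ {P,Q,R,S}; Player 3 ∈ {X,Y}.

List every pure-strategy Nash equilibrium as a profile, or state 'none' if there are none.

Nash profiles: (B,P,X)

(A,P,X): not NE [P1→B gives 8>6; P2→R gives 9>1; P3→Y gives 9>5]
(A,P,Y): not NE [P1→B gives 7>2; P2→S gives 9>0]
(A,Q,X): not NE [P2→R gives 9>5]
(A,Q,Y): not NE [P2→S gives 9>4]
(A,R,X): not NE [P1→B gives 2>1]
(A,R,Y): not NE [P1→B gives 7>4; P2→S gives 9>2; P3→X gives 9>6]
(A,S,X): not NE [P1→B gives 9>4; P2→R gives 9>0]
(A,S,Y): not NE [P3→X gives 2>1]
(B,P,X): NE
(B,P,Y): not NE [P2→Q gives 9>0; P3→X gives 7>6]
(B,Q,X): not NE [P1→A gives 8>3; P2→P gives 11>8; P3→Y gives 8>2]
(B,Q,Y): not NE [P1→A gives 9>4]
(B,R,X): not NE [P2→P gives 11>9; P3→Y gives 6>5]
(B,R,Y): not NE [P2→Q gives 9>0]
(B,S,X): not NE [P2→P gives 11>8]
(B,S,Y): not NE [P1→A gives 9>5; P2→Q gives 9>3]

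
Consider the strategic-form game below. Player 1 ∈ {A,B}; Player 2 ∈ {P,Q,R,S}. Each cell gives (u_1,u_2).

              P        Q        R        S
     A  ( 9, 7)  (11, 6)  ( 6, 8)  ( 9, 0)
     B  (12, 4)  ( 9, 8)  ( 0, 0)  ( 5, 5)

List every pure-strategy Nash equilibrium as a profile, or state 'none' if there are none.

NE set: (A,R)

(A,P): not NE [P1→B gives 12>9; P2→R gives 8>7]
(A,Q): not NE [P2→R gives 8>6]
(A,R): NE
(A,S): not NE [P2→R gives 8>0]
(B,P): not NE [P2→Q gives 8>4]
(B,Q): not NE [P1→A gives 11>9]
(B,R): not NE [P1→A gives 6>0; P2→Q gives 8>0]
(B,S): not NE [P1→A gives 9>5; P2→Q gives 8>5]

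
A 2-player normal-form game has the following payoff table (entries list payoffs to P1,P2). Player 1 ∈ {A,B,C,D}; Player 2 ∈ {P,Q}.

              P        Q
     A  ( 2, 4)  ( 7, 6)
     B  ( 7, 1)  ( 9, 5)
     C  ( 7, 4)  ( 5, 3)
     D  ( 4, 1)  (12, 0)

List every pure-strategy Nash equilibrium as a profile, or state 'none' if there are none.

Nash profiles: (C,P)

(A,P): not NE [P1→C gives 7>2; P2→Q gives 6>4]
(A,Q): not NE [P1→D gives 12>7]
(B,P): not NE [P2→Q gives 5>1]
(B,Q): not NE [P1→D gives 12>9]
(C,P): NE
(C,Q): not NE [P1→D gives 12>5; P2→P gives 4>3]
(D,P): not NE [P1→C gives 7>4]
(D,Q): not NE [P2→P gives 1>0]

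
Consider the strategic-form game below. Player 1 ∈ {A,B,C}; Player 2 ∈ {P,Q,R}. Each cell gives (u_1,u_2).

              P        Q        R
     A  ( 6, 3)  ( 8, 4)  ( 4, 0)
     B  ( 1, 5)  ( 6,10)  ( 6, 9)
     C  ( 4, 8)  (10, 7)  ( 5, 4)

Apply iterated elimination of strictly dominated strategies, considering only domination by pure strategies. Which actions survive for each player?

P2 drop R (Q beats it: A:4>0 B:10>9 C:7>4)
P1 drop B (A beats it: P:6>1 Q:8>6)
P1→{A,C} P2→{P,Q}

IESDS → P1:{A,C} P2:{P,Q}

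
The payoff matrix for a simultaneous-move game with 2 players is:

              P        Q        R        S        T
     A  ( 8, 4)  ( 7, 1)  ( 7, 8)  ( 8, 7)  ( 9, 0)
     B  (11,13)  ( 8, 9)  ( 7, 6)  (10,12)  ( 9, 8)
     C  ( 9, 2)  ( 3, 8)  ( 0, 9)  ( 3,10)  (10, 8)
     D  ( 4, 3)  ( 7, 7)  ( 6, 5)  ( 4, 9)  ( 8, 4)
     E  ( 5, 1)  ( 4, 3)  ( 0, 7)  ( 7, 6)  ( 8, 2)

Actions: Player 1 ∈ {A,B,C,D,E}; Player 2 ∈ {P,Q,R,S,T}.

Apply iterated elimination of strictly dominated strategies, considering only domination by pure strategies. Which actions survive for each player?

Remaining: P1:{A,B} P2:{P,R,S}

P1 drop D (B beats it: P:11>4 Q:8>7 R:7>6 S:10>4 T:9>8)
P1 drop E (A beats it: P:8>5 Q:7>4 R:7>0 S:8>7 T:9>8)
P2 drop Q (S beats it: A:7>1 B:12>9 C:10>8)
P2 drop T (S beats it: A:7>0 B:12>8 C:10>8)
P1 drop C (B beats it: P:11>9 R:7>0 S:10>3)
P1→{A,B} P2→{P,R,S}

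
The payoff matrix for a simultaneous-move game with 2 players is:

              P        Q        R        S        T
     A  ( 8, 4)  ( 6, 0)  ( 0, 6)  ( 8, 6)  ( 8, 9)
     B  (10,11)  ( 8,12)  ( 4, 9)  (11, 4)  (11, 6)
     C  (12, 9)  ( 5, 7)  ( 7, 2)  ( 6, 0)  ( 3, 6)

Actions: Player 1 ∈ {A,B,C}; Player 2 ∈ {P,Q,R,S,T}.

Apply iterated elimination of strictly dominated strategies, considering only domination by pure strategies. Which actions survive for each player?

Survivors P1:{B,C} P2:{P,Q}

P1 drop A (B beats it: P:10>8 Q:8>6 R:4>0 S:11>8 T:11>8)
P2 drop R (P beats it: B:11>9 C:9>2)
P2 drop S (P beats it: B:11>4 C:9>0)
P2 drop T (P beats it: B:11>6 C:9>6)
P1→{B,C} P2→{P,Q}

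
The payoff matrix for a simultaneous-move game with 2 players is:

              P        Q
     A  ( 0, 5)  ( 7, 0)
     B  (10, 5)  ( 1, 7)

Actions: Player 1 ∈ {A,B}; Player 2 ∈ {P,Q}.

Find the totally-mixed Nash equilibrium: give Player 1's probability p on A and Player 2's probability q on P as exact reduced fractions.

P1 mixes 2/7 on A; P2 mixes 3/8 on P

P1 indiff ⇒ q·0+(1-q)·7 = q·10+(1-q)·1 ⇒ q(-10) = (1-q)(-6) ⇒ q = 3/8
P2 indiff ⇒ p·5+(1-p)·5 = p·0+(1-p)·7 ⇒ p(5) = (1-p)(2) ⇒ p = 2/7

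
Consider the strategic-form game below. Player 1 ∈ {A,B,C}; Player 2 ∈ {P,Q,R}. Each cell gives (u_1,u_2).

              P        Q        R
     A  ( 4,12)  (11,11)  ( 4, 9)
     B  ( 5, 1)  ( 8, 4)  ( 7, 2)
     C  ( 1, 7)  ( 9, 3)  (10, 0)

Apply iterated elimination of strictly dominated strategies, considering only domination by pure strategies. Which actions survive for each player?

P2 drop R (Q beats it: A:11>9 B:4>2 C:3>0)
P1 drop C (A beats it: P:4>1 Q:11>9)
P1→{A,B} P2→{P,Q}

Remaining: P1:{A,B} P2:{P,Q}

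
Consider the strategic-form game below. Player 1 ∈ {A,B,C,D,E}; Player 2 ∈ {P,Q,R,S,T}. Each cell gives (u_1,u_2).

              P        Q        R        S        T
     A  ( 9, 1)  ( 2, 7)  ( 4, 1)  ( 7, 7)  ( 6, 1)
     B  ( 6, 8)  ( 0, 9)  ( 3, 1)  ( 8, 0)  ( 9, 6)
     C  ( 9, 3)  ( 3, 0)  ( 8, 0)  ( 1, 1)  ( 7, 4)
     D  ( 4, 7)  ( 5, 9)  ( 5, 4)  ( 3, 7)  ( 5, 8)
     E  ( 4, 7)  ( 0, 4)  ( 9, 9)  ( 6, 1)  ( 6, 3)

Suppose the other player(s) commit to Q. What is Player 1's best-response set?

u_1(A vs Q) = 2
u_1(B vs Q) = 0
u_1(C vs Q) = 3
u_1(D vs Q) = 5
u_1(E vs Q) = 0
max payoff 5 at {D}

P1 best: {D}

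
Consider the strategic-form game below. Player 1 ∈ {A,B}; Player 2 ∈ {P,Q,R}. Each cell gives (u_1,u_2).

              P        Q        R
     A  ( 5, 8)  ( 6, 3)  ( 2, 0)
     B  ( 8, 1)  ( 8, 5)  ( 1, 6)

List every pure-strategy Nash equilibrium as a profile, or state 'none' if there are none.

(A,P): not NE [P1→B gives 8>5]
(A,Q): not NE [P1→B gives 8>6; P2→P gives 8>3]
(A,R): not NE [P2→P gives 8>0]
(B,P): not NE [P2→R gives 6>1]
(B,Q): not NE [P2→R gives 6>5]
(B,R): not NE [P1→A gives 2>1]

PSNE: ∅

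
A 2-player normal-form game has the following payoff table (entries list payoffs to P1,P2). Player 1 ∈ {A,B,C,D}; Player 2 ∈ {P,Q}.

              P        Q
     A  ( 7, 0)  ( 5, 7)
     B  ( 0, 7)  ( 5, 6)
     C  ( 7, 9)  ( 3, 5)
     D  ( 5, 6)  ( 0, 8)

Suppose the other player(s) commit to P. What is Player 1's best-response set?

argmax u_1 = {A,C}

u_1(A vs P) = 7
u_1(B vs P) = 0
u_1(C vs P) = 7
u_1(D vs P) = 5
max payoff 7 at {A,C}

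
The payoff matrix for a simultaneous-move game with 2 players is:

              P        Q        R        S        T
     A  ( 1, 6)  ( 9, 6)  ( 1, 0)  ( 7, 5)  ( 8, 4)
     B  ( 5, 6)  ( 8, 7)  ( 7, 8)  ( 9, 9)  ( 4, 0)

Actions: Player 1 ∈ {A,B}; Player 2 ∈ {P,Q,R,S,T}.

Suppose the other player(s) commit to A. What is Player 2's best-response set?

u_2(P vs A) = 6
u_2(Q vs A) = 6
u_2(R vs A) = 0
u_2(S vs A) = 5
u_2(T vs A) = 4
max payoff 6 at {P,Q}

P2 best: {P,Q}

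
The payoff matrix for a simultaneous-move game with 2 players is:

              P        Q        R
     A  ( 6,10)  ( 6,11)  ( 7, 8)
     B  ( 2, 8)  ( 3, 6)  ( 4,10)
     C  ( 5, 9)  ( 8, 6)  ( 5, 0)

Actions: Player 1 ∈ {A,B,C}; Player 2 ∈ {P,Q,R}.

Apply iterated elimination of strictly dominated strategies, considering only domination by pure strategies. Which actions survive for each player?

Remaining: P1:{A,C} P2:{P,Q}

P1 drop B (A beats it: P:6>2 Q:6>3 R:7>4)
P2 drop R (P beats it: A:10>8 C:9>0)
P1→{A,C} P2→{P,Q}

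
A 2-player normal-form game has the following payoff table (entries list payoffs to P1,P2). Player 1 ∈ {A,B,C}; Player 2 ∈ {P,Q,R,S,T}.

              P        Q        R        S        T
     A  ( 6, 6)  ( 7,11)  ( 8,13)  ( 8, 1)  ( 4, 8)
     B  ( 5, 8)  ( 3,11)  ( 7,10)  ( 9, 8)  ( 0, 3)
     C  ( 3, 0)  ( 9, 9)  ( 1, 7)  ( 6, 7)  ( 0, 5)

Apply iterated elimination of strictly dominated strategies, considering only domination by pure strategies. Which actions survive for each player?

Survivors P1:{A,C} P2:{Q,R}

P2 drop P (Q beats it: A:11>6 B:11>8 C:9>0)
P2 drop S (Q beats it: A:11>1 B:11>8 C:9>7)
P1 drop B (A beats it: Q:7>3 R:8>7 T:4>0)
P2 drop T (Q beats it: A:11>8 C:9>5)
P1→{A,C} P2→{Q,R}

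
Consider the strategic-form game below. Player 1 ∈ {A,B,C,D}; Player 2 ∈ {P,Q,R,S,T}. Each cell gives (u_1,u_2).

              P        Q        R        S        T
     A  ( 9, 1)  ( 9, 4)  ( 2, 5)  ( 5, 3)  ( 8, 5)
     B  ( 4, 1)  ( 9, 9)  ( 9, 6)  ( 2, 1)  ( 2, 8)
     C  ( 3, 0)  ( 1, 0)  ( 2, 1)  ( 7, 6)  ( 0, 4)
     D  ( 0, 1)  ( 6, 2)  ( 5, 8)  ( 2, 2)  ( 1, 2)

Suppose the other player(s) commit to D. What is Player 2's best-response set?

u_2(P vs D) = 1
u_2(Q vs D) = 2
u_2(R vs D) = 8
u_2(S vs D) = 2
u_2(T vs D) = 2
max payoff 8 at {R}

BR_2 = {R}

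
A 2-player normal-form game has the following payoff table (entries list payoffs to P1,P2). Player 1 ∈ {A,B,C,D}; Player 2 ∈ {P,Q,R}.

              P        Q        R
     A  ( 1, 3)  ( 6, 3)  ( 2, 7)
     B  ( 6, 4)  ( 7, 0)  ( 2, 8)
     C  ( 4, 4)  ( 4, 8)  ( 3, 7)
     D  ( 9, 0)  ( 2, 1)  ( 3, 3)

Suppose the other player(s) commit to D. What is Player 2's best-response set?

BR_2 = {R}

u_2(P vs D) = 0
u_2(Q vs D) = 1
u_2(R vs D) = 3
max payoff 3 at {R}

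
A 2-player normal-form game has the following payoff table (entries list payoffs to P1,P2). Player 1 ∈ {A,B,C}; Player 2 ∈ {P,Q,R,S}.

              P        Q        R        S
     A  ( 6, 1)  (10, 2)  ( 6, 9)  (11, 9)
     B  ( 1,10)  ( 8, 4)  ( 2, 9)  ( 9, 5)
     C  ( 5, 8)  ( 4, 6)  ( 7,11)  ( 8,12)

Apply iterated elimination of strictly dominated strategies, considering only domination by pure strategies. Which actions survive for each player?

P1 drop B (A beats it: P:6>1 Q:10>8 R:6>2 S:11>9)
P2 drop P (R beats it: A:9>1 C:11>8)
P2 drop Q (R beats it: A:9>2 C:11>6)
P1→{A,C} P2→{R,S}

IESDS → P1:{A,C} P2:{R,S}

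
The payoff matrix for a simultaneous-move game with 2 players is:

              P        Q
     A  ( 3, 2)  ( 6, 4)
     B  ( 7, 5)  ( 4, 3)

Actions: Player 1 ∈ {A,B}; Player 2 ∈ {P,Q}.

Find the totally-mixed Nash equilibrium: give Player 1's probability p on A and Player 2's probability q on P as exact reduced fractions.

p=1/2, q=1/3

P1 indiff ⇒ q·3+(1-q)·6 = q·7+(1-q)·4 ⇒ q(-4) = (1-q)(-2) ⇒ q = 1/3
P2 indiff ⇒ p·2+(1-p)·5 = p·4+(1-p)·3 ⇒ p(-2) = (1-p)(-2) ⇒ p = 1/2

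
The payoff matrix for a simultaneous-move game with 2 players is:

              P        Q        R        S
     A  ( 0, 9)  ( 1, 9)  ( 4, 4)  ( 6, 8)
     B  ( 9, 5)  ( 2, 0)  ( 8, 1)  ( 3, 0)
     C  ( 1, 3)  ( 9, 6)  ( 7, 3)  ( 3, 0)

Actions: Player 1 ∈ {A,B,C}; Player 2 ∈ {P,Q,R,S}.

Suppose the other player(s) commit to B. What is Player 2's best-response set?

u_2(P vs B) = 5
u_2(Q vs B) = 0
u_2(R vs B) = 1
u_2(S vs B) = 0
max payoff 5 at {P}

BR_2 = {P}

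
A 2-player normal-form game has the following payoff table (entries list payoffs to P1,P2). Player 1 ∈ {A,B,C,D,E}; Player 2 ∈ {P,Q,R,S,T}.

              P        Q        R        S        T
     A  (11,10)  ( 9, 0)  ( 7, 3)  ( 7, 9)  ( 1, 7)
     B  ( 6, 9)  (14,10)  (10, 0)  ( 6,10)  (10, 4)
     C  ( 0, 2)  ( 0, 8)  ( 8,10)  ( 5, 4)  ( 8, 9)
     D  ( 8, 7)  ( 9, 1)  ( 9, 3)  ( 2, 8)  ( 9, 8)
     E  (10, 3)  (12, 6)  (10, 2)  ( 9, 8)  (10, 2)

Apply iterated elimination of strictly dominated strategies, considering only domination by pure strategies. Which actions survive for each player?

Remaining: P1:{A,B,E} P2:{P,Q,S}

P1 drop C (B beats it: P:6>0 Q:14>0 R:10>8 S:6>5 T:10>8)
P1 drop D (E beats it: P:10>8 Q:12>9 R:10>9 S:9>2 T:10>9)
P2 drop R (P beats it: A:10>3 B:9>0 E:3>2)
P2 drop T (P beats it: A:10>7 B:9>4 E:3>2)
P1→{A,B,E} P2→{P,Q,S}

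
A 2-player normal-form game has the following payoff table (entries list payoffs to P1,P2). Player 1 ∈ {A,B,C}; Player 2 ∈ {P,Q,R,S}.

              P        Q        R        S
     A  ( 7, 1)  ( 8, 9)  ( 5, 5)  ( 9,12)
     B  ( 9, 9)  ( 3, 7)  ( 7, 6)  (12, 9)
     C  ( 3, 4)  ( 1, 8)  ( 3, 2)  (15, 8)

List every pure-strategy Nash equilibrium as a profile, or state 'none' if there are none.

(A,P): not NE [P1→B gives 9>7; P2→S gives 12>1]
(A,Q): not NE [P2→S gives 12>9]
(A,R): not NE [P1→B gives 7>5; P2→S gives 12>5]
(A,S): not NE [P1→C gives 15>9]
(B,P): NE
(B,Q): not NE [P1→A gives 8>3; P2→S gives 9>7]
(B,R): not NE [P2→S gives 9>6]
(B,S): not NE [P1→C gives 15>12]
(C,P): not NE [P1→B gives 9>3; P2→S gives 8>4]
(C,Q): not NE [P1→A gives 8>1]
(C,R): not NE [P1→B gives 7>3; P2→S gives 8>2]
(C,S): NE

PSNE = {(B,P), (C,S)}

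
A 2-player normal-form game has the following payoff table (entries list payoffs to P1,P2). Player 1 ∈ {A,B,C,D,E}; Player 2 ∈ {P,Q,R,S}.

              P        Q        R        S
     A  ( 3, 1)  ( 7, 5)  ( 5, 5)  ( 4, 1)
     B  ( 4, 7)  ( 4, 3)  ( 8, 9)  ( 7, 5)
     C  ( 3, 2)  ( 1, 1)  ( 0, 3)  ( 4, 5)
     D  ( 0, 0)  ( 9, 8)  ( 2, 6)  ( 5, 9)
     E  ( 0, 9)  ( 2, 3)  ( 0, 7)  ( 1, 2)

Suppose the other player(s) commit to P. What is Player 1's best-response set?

P1 best: {B}

u_1(A vs P) = 3
u_1(B vs P) = 4
u_1(C vs P) = 3
u_1(D vs P) = 0
u_1(E vs P) = 0
max payoff 4 at {B}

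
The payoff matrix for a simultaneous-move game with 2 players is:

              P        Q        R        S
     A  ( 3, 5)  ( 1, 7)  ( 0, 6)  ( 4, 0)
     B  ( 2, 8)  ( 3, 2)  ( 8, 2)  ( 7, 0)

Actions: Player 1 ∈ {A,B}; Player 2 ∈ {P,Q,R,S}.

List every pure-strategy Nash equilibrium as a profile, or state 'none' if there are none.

PSNE: ∅

(A,P): not NE [P2→Q gives 7>5]
(A,Q): not NE [P1→B gives 3>1]
(A,R): not NE [P1→B gives 8>0; P2→Q gives 7>6]
(A,S): not NE [P1→B gives 7>4; P2→Q gives 7>0]
(B,P): not NE [P1→A gives 3>2]
(B,Q): not NE [P2→P gives 8>2]
(B,R): not NE [P2→P gives 8>2]
(B,S): not NE [P2→P gives 8>0]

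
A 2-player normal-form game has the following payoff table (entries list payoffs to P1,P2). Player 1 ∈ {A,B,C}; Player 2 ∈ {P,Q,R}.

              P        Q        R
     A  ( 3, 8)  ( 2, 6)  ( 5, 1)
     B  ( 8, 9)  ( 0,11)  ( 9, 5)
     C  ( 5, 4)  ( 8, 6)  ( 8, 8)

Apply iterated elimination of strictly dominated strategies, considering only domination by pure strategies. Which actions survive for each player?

P1 drop A (C beats it: P:5>3 Q:8>2 R:8>5)
P2 drop P (Q beats it: B:11>9 C:6>4)
P1→{B,C} P2→{Q,R}

Remaining: P1:{B,C} P2:{Q,R}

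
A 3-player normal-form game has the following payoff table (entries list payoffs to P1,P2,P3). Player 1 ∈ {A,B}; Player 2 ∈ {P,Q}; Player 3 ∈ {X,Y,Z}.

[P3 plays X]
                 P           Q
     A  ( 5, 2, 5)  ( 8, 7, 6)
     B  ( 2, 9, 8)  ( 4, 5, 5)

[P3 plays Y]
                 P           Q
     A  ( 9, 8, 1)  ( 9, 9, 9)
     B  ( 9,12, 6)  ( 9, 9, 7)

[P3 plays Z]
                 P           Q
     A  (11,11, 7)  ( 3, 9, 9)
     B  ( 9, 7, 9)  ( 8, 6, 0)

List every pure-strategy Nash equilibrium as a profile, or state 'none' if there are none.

(A,P,X): not NE [P2→Q gives 7>2; P3→Z gives 7>5]
(A,P,Y): not NE [P2→Q gives 9>8; P3→Z gives 7>1]
(A,P,Z): NE
(A,Q,X): not NE [P3→Z gives 9>6]
(A,Q,Y): NE
(A,Q,Z): not NE [P1→B gives 8>3; P2→P gives 11>9]
(B,P,X): not NE [P1→A gives 5>2; P3→Z gives 9>8]
(B,P,Y): not NE [P3→Z gives 9>6]
(B,P,Z): not NE [P1→A gives 11>9]
(B,Q,X): not NE [P1→A gives 8>4; P2→P gives 9>5; P3→Y gives 7>5]
(B,Q,Y): not NE [P2→P gives 12>9]
(B,Q,Z): not NE [P2→P gives 7>6; P3→Y gives 7>0]

NE set: (A,P,Z), (A,Q,Y)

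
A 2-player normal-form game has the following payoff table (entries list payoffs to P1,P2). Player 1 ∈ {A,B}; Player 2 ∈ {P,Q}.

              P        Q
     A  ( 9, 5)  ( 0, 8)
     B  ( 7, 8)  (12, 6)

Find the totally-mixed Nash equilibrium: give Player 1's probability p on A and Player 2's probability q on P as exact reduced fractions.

(p,q) = (2/5, 6/7)

P1 indiff ⇒ q·9+(1-q)·0 = q·7+(1-q)·12 ⇒ q(2) = (1-q)(12) ⇒ q = 6/7
P2 indiff ⇒ p·5+(1-p)·8 = p·8+(1-p)·6 ⇒ p(-3) = (1-p)(-2) ⇒ p = 2/5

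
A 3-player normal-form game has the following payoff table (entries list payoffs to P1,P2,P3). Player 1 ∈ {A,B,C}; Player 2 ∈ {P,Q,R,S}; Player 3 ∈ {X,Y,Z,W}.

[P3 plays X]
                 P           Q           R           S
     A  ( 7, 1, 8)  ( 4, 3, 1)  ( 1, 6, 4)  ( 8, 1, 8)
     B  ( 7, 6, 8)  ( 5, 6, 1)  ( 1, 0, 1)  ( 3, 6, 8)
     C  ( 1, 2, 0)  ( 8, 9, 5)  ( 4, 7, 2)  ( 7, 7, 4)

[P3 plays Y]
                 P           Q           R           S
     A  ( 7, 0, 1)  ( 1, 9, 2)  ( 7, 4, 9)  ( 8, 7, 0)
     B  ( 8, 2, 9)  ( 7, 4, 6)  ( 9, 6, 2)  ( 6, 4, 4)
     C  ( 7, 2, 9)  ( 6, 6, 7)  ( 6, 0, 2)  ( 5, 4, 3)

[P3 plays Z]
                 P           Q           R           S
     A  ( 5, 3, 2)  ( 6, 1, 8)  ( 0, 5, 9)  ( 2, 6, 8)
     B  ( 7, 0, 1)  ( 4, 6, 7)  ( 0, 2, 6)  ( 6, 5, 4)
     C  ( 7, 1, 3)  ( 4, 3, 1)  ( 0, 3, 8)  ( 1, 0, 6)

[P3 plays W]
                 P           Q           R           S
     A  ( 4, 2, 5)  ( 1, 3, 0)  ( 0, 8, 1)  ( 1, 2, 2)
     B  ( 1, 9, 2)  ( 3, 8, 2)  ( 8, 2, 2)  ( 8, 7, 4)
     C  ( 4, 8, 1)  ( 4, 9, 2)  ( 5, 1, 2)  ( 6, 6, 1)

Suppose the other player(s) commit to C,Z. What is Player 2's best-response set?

u_2(P vs C,Z) = 1
u_2(Q vs C,Z) = 3
u_2(R vs C,Z) = 3
u_2(S vs C,Z) = 0
max payoff 3 at {Q,R}

argmax u_2 = {Q,R}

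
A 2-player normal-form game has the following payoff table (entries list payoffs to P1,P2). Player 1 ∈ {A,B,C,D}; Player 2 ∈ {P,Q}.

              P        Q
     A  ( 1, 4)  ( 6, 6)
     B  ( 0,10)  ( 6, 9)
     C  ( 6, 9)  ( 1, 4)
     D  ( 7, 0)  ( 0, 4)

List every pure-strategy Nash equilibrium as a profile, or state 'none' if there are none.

(A,P): not NE [P1→D gives 7>1; P2→Q gives 6>4]
(A,Q): NE
(B,P): not NE [P1→D gives 7>0]
(B,Q): not NE [P2→P gives 10>9]
(C,P): not NE [P1→D gives 7>6]
(C,Q): not NE [P1→B gives 6>1; P2→P gives 9>4]
(D,P): not NE [P2→Q gives 4>0]
(D,Q): not NE [P1→B gives 6>0]

Nash profiles: (A,Q)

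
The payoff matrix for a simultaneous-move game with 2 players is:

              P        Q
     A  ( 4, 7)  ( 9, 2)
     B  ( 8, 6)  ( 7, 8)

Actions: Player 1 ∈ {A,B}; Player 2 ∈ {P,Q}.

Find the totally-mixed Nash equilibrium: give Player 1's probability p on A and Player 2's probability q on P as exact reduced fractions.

P1 indiff ⇒ q·4+(1-q)·9 = q·8+(1-q)·7 ⇒ q(-4) = (1-q)(-2) ⇒ q = 1/3
P2 indiff ⇒ p·7+(1-p)·6 = p·2+(1-p)·8 ⇒ p(5) = (1-p)(2) ⇒ p = 2/7

P1 mixes 2/7 on A; P2 mixes 1/3 on P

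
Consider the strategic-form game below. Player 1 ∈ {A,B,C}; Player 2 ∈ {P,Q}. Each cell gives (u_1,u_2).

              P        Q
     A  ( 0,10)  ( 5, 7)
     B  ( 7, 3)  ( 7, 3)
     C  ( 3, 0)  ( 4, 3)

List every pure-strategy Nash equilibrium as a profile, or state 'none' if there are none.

(A,P): not NE [P1→B gives 7>0]
(A,Q): not NE [P1→B gives 7>5; P2→P gives 10>7]
(B,P): NE
(B,Q): NE
(C,P): not NE [P1→B gives 7>3; P2→Q gives 3>0]
(C,Q): not NE [P1→B gives 7>4]

Nash profiles: (B,P), (B,Q)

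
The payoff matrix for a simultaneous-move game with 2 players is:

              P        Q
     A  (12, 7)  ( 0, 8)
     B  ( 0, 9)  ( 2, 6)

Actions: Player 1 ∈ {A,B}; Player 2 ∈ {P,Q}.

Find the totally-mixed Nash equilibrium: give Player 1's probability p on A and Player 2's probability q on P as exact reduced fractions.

p=3/4, q=1/7

P1 indiff ⇒ q·12+(1-q)·0 = q·0+(1-q)·2 ⇒ q(12) = (1-q)(2) ⇒ q = 1/7
P2 indiff ⇒ p·7+(1-p)·9 = p·8+(1-p)·6 ⇒ p(-1) = (1-p)(-3) ⇒ p = 3/4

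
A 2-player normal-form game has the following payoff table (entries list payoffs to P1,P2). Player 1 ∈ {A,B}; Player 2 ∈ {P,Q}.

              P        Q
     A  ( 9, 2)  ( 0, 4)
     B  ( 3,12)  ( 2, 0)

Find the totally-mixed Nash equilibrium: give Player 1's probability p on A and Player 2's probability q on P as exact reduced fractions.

P1 indiff ⇒ q·9+(1-q)·0 = q·3+(1-q)·2 ⇒ q(6) = (1-q)(2) ⇒ q = 1/4
P2 indiff ⇒ p·2+(1-p)·12 = p·4+(1-p)·0 ⇒ p(-2) = (1-p)(-12) ⇒ p = 6/7

P1 mixes 6/7 on A; P2 mixes 1/4 on P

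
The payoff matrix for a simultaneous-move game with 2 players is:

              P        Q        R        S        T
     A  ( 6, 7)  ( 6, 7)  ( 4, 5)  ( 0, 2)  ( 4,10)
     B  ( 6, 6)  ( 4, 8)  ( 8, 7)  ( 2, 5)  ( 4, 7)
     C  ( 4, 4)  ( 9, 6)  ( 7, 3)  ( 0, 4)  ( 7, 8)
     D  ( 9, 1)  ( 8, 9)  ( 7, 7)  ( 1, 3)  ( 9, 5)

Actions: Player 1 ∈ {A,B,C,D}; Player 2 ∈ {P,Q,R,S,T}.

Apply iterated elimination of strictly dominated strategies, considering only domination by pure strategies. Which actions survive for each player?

IESDS → P1:{C,D} P2:{Q,T}

P1 drop A (D beats it: P:9>6 Q:8>6 R:7>4 S:1>0 T:9>4)
P2 drop P (Q beats it: B:8>6 C:6>4 D:9>1)
P2 drop R (Q beats it: B:8>7 C:6>3 D:9>7)
P2 drop S (Q beats it: B:8>5 C:6>4 D:9>3)
P1 drop B (C beats it: Q:9>4 T:7>4)
P1→{C,D} P2→{Q,T}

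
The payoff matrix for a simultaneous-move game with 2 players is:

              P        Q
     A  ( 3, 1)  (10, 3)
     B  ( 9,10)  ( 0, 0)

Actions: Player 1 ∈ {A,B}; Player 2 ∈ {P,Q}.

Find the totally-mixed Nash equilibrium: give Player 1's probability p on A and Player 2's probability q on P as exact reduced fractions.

P1 mixes 5/6 on A; P2 mixes 5/8 on P

P1 indiff ⇒ q·3+(1-q)·10 = q·9+(1-q)·0 ⇒ q(-6) = (1-q)(-10) ⇒ q = 5/8
P2 indiff ⇒ p·1+(1-p)·10 = p·3+(1-p)·0 ⇒ p(-2) = (1-p)(-10) ⇒ p = 5/6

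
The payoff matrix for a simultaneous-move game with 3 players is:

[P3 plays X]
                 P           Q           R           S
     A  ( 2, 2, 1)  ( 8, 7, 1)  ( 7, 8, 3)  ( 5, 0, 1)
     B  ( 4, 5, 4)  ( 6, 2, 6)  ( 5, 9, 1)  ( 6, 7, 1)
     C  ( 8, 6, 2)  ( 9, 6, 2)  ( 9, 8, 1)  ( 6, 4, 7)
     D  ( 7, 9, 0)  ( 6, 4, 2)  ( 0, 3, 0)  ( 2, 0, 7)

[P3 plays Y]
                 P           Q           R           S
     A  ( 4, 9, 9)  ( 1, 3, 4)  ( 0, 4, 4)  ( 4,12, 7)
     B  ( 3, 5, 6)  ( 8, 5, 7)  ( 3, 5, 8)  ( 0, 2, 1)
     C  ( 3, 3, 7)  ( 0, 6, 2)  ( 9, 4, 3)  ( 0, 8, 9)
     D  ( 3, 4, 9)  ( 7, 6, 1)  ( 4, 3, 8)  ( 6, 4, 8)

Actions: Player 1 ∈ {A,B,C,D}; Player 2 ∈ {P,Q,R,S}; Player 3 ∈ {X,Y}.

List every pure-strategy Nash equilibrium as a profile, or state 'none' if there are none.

PSNE = {(B,Q,Y)}

(A,P,X): not NE [P1→C gives 8>2; P2→R gives 8>2; P3→Y gives 9>1]
(A,P,Y): not NE [P2→S gives 12>9]
(A,Q,X): not NE [P1→C gives 9>8; P2→R gives 8>7; P3→Y gives 4>1]
(A,Q,Y): not NE [P1→B gives 8>1; P2→S gives 12>3]
(A,R,X): not NE [P1→C gives 9>7; P3→Y gives 4>3]
(A,R,Y): not NE [P1→C gives 9>0; P2→S gives 12>4]
(A,S,X): not NE [P1→C gives 6>5; P2→R gives 8>0; P3→Y gives 7>1]
(A,S,Y): not NE [P1→D gives 6>4]
(B,P,X): not NE [P1→C gives 8>4; P2→R gives 9>5; P3→Y gives 6>4]
(B,P,Y): not NE [P1→A gives 4>3]
(B,Q,X): not NE [P1→C gives 9>6; P2→R gives 9>2; P3→Y gives 7>6]
(B,Q,Y): NE
(B,R,X): not NE [P1→C gives 9>5; P3→Y gives 8>1]
(B,R,Y): not NE [P1→C gives 9>3]
(B,S,X): not NE [P2→R gives 9>7]
(B,S,Y): not NE [P1→D gives 6>0; P2→R gives 5>2]
(C,P,X): not NE [P2→R gives 8>6; P3→Y gives 7>2]
(C,P,Y): not NE [P1→A gives 4>3; P2→S gives 8>3]
(C,Q,X): not NE [P2→R gives 8>6]
(C,Q,Y): not NE [P1→B gives 8>0; P2→S gives 8>6]
(C,R,X): not NE [P3→Y gives 3>1]
(C,R,Y): not NE [P2→S gives 8>4]
(C,S,X): not NE [P2→R gives 8>4; P3→Y gives 9>7]
(C,S,Y): not NE [P1→D gives 6>0]
(D,P,X): not NE [P1→C gives 8>7; P3→Y gives 9>0]
(D,P,Y): not NE [P1→A gives 4>3; P2→Q gives 6>4]
(D,Q,X): not NE [P1→C gives 9>6; P2→P gives 9>4]
(D,Q,Y): not NE [P1→B gives 8>7; P3→X gives 2>1]
(D,R,X): not NE [P1→C gives 9>0; P2→P gives 9>3; P3→Y gives 8>0]
(D,R,Y): not NE [P1→C gives 9>4; P2→Q gives 6>3]
(D,S,X): not NE [P1→C gives 6>2; P2→P gives 9>0; P3→Y gives 8>7]
(D,S,Y): not NE [P2→Q gives 6>4]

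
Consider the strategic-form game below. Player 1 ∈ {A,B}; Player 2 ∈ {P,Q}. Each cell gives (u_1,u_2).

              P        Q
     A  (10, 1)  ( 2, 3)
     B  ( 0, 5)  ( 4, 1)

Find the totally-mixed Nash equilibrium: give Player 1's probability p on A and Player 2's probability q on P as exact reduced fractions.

P1 indiff ⇒ q·10+(1-q)·2 = q·0+(1-q)·4 ⇒ q(10) = (1-q)(2) ⇒ q = 1/6
P2 indiff ⇒ p·1+(1-p)·5 = p·3+(1-p)·1 ⇒ p(-2) = (1-p)(-4) ⇒ p = 2/3

P1 mixes 2/3 on A; P2 mixes 1/6 on P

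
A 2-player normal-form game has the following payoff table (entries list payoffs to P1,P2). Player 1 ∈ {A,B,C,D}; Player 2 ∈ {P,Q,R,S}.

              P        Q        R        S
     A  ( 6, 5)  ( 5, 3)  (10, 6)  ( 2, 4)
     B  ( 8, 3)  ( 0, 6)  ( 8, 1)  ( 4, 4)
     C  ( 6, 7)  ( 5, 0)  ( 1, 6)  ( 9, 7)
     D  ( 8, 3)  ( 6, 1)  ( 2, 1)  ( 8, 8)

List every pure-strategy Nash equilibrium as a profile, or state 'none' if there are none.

PSNE = {(A,R), (C,S)}

(A,P): not NE [P1→D gives 8>6; P2→R gives 6>5]
(A,Q): not NE [P1→D gives 6>5; P2→R gives 6>3]
(A,R): NE
(A,S): not NE [P1→C gives 9>2; P2→R gives 6>4]
(B,P): not NE [P2→Q gives 6>3]
(B,Q): not NE [P1→D gives 6>0]
(B,R): not NE [P1→A gives 10>8; P2→Q gives 6>1]
(B,S): not NE [P1→C gives 9>4; P2→Q gives 6>4]
(C,P): not NE [P1→D gives 8>6]
(C,Q): not NE [P1→D gives 6>5; P2→S gives 7>0]
(C,R): not NE [P1→A gives 10>1; P2→S gives 7>6]
(C,S): NE
(D,P): not NE [P2→S gives 8>3]
(D,Q): not NE [P2→S gives 8>1]
(D,R): not NE [P1→A gives 10>2; P2→S gives 8>1]
(D,S): not NE [P1→C gives 9>8]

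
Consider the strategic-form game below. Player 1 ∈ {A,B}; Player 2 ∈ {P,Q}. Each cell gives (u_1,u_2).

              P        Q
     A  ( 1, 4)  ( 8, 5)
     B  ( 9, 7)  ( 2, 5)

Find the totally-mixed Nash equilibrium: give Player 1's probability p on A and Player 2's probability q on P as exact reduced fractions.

P1 indiff ⇒ q·1+(1-q)·8 = q·9+(1-q)·2 ⇒ q(-8) = (1-q)(-6) ⇒ q = 3/7
P2 indiff ⇒ p·4+(1-p)·7 = p·5+(1-p)·5 ⇒ p(-1) = (1-p)(-2) ⇒ p = 2/3

P1 mixes 2/3 on A; P2 mixes 3/7 on P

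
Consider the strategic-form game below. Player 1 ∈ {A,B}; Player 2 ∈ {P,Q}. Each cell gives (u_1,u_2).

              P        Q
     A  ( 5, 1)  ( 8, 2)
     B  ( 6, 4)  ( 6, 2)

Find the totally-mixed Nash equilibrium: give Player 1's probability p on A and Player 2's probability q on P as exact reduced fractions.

P1 indiff ⇒ q·5+(1-q)·8 = q·6+(1-q)·6 ⇒ q(-1) = (1-q)(-2) ⇒ q = 2/3
P2 indiff ⇒ p·1+(1-p)·4 = p·2+(1-p)·2 ⇒ p(-1) = (1-p)(-2) ⇒ p = 2/3

p=2/3, q=2/3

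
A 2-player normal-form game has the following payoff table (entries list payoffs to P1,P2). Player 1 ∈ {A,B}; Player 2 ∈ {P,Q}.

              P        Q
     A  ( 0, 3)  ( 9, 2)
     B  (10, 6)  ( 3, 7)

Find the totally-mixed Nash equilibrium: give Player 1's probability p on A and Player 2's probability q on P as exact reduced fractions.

p=1/2, q=3/8

P1 indiff ⇒ q·0+(1-q)·9 = q·10+(1-q)·3 ⇒ q(-10) = (1-q)(-6) ⇒ q = 3/8
P2 indiff ⇒ p·3+(1-p)·6 = p·2+(1-p)·7 ⇒ p(1) = (1-p)(1) ⇒ p = 1/2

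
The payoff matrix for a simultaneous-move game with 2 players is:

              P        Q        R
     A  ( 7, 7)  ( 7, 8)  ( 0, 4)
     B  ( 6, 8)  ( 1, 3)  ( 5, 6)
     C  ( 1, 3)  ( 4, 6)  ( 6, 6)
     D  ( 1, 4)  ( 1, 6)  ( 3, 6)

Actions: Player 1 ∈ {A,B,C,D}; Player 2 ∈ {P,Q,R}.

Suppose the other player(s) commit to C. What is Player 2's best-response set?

u_2(P vs C) = 3
u_2(Q vs C) = 6
u_2(R vs C) = 6
max payoff 6 at {Q,R}

P2 best: {Q,R}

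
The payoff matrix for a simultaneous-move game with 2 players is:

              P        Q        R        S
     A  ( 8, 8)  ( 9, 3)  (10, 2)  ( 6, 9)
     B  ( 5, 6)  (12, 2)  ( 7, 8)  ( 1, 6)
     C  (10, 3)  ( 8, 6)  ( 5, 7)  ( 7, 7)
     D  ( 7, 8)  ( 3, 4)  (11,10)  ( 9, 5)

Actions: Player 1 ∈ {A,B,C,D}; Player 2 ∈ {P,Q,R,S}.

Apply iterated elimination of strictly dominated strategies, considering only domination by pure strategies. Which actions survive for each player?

Remaining: P1:{A,C,D} P2:{P,R,S}

P2 drop Q (S beats it: A:9>3 B:6>2 C:7>6 D:5>4)
P1 drop B (A beats it: P:8>5 R:10>7 S:6>1)
P1→{A,C,D} P2→{P,R,S}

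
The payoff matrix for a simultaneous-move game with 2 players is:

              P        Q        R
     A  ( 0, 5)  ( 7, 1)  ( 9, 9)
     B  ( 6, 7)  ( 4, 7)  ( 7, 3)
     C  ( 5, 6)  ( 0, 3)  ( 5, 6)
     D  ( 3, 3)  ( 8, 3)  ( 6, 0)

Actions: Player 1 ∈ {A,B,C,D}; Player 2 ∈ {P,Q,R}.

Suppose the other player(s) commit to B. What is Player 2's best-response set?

u_2(P vs B) = 7
u_2(Q vs B) = 7
u_2(R vs B) = 3
max payoff 7 at {P,Q}

BR_2 = {P,Q}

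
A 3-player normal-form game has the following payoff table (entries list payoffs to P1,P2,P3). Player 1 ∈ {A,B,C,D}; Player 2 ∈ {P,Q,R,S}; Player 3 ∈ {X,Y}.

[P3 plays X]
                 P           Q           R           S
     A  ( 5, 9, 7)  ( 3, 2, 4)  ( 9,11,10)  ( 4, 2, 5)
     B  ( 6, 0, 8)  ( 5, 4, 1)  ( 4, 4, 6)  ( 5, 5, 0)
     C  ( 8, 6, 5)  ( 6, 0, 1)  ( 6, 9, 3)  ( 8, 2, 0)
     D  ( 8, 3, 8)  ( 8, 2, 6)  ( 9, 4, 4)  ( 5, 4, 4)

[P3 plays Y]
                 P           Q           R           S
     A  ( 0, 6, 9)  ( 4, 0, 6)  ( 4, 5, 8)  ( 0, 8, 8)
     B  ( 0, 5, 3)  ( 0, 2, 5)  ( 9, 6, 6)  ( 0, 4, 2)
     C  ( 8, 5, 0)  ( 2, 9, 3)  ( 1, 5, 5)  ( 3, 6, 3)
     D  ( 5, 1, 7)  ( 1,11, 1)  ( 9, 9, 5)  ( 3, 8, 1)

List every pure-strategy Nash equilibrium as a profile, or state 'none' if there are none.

(A,P,X): not NE [P1→D gives 8>5; P2→R gives 11>9; P3→Y gives 9>7]
(A,P,Y): not NE [P1→C gives 8>0; P2→S gives 8>6]
(A,Q,X): not NE [P1→D gives 8>3; P2→R gives 11>2; P3→Y gives 6>4]
(A,Q,Y): not NE [P2→S gives 8>0]
(A,R,X): NE
(A,R,Y): not NE [P1→D gives 9>4; P2→S gives 8>5; P3→X gives 10>8]
(A,S,X): not NE [P1→C gives 8>4; P2→R gives 11>2; P3→Y gives 8>5]
(A,S,Y): not NE [P1→D gives 3>0]
(B,P,X): not NE [P1→D gives 8>6; P2→S gives 5>0]
(B,P,Y): not NE [P1→C gives 8>0; P2→R gives 6>5; P3→X gives 8>3]
(B,Q,X): not NE [P1→D gives 8>5; P2→S gives 5>4; P3→Y gives 5>1]
(B,Q,Y): not NE [P1→A gives 4>0; P2→R gives 6>2]
(B,R,X): not NE [P1→D gives 9>4; P2→S gives 5>4]
(B,R,Y): NE
(B,S,X): not NE [P1→C gives 8>5; P3→Y gives 2>0]
(B,S,Y): not NE [P1→D gives 3>0; P2→R gives 6>4]
(C,P,X): not NE [P2→R gives 9>6]
(C,P,Y): not NE [P2→Q gives 9>5; P3→X gives 5>0]
(C,Q,X): not NE [P1→D gives 8>6; P2→R gives 9>0; P3→Y gives 3>1]
(C,Q,Y): not NE [P1→A gives 4>2]
(C,R,X): not NE [P1→D gives 9>6; P3→Y gives 5>3]
(C,R,Y): not NE [P1→D gives 9>1; P2→Q gives 9>5]
(C,S,X): not NE [P2→R gives 9>2; P3→Y gives 3>0]
(C,S,Y): not NE [P2→Q gives 9>6]
(D,P,X): not NE [P2→S gives 4>3]
(D,P,Y): not NE [P1→C gives 8>5; P2→Q gives 11>1; P3→X gives 8>7]
(D,Q,X): not NE [P2→S gives 4>2]
(D,Q,Y): not NE [P1→A gives 4>1; P3→X gives 6>1]
(D,R,X): not NE [P3→Y gives 5>4]
(D,R,Y): not NE [P2→Q gives 11>9]
(D,S,X): not NE [P1→C gives 8>5]
(D,S,Y): not NE [P2→Q gives 11>8; P3→X gives 4>1]

PSNE = {(A,R,X), (B,R,Y)}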